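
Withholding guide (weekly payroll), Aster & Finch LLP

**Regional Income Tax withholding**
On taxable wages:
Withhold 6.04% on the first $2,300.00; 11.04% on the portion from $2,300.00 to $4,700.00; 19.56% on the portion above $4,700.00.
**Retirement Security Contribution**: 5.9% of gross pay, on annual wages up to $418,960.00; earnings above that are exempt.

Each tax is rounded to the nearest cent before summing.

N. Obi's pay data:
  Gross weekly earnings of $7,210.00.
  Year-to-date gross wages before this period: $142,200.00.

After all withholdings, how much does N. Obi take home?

$5,889.77

Regional Income Tax: taxable = $7,210.00
  $403.88 + 19.56% × ($7,210.00 − $4,700.00) = $403.88 + 19.56% × $2,510.00 = $894.84
Retirement Security Contribution: 5.9% × $7,210.00 = $425.39
Total withheld: $894.84 + $425.39 = $1,320.23
Net pay: $7,210.00 − $1,320.23 = $5,889.77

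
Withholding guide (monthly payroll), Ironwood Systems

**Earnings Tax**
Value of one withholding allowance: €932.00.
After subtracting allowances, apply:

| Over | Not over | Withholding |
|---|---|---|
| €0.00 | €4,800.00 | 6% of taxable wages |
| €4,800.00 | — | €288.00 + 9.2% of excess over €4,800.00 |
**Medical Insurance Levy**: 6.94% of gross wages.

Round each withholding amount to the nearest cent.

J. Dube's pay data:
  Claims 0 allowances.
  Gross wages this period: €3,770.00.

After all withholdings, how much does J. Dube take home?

€3,282.16

Earnings Tax: taxable = €3,770.00
  6% × €3,770.00 = €226.20
Medical Insurance Levy: 6.94% × €3,770.00 = €261.64
Total withheld: €226.20 + €261.64 = €487.84
Net pay: €3,770.00 − €487.84 = €3,282.16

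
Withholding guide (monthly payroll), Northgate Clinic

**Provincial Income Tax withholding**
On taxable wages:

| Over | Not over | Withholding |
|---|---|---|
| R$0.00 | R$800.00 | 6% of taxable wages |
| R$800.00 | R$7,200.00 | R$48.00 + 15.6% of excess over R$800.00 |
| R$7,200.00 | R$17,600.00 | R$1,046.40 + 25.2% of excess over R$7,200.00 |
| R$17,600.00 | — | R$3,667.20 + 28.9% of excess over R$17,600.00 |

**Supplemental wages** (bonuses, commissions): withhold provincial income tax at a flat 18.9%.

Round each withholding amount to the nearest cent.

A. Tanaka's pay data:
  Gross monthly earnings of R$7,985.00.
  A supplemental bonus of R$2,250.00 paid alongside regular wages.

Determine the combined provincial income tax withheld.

Provincial Income Tax: taxable = R$7,985.00
  R$1,046.40 + 25.2% × (R$7,985.00 − R$7,200.00) = R$1,046.40 + 25.2% × R$785.00 = R$1,244.22
Supplemental (18.9% flat on bonus): 18.9% × R$2,250.00 = R$425.25
Total provincial income tax: R$1,244.22 + R$425.25 = R$1,669.47

R$1,669.47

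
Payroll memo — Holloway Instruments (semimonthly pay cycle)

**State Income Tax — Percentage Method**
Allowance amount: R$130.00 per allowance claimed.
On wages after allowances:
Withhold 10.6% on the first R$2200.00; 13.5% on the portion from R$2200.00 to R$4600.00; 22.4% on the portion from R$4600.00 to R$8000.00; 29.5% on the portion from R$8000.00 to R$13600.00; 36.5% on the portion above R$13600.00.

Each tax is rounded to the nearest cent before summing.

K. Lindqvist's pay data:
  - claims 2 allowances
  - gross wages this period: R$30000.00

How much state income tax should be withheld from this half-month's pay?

R$8861.90

State Income Tax: taxable = R$30000.00 − 2×R$130.00 = R$29740.00
  R$2970.80 + 36.5% × (R$29740.00 − R$13600.00) = R$2970.80 + 36.5% × R$16140.00 = R$8861.90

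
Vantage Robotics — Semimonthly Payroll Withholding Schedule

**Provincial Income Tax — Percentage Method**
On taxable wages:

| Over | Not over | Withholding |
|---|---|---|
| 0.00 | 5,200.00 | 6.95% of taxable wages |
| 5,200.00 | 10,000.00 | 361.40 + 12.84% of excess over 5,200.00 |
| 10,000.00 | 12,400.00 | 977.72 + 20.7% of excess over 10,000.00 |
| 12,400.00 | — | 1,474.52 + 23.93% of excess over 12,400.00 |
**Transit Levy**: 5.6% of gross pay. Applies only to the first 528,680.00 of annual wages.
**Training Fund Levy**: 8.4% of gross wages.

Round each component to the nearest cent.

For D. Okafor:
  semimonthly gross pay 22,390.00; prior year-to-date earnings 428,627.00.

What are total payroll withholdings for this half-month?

Provincial Income Tax: taxable = 22,390.00
  1,474.52 + 23.93% × (22,390.00 − 12,400.00) = 1,474.52 + 23.93% × 9,990.00 = 3,865.13
Transit Levy: 5.6% × 22,390.00 = 1,253.84
Training Fund Levy: 8.4% × 22,390.00 = 1,880.76
Total: 3,865.13 + 1,253.84 + 1,880.76 = 6,999.73

6,999.73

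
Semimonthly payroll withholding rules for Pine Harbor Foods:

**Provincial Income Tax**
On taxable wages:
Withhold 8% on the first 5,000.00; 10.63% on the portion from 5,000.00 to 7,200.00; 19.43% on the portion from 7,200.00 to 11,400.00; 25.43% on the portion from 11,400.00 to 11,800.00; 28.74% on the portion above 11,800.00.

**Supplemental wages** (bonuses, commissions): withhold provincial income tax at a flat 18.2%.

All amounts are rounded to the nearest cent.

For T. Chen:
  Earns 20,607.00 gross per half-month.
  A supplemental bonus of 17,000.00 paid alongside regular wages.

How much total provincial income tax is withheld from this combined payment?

7,176.77

Provincial Income Tax: taxable = 20,607.00
  1,551.64 + 28.74% × (20,607.00 − 11,800.00) = 1,551.64 + 28.74% × 8,807.00 = 4,082.77
Supplemental (18.2% flat on bonus): 18.2% × 17,000.00 = 3,094.00
Total provincial income tax: 4,082.77 + 3,094.00 = 7,176.77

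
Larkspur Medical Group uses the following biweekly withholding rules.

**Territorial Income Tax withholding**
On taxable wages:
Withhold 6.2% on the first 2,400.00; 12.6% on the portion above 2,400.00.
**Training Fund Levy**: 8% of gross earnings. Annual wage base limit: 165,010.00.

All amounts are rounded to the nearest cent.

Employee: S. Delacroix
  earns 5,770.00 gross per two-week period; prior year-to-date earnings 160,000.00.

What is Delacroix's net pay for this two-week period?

4,795.78

Territorial Income Tax: taxable = 5,770.00
  148.80 + 12.6% × (5,770.00 − 2,400.00) = 148.80 + 12.6% × 3,370.00 = 573.42
Training Fund Levy: cap 165,010.00 − YTD 160,000.00 = 5,010.00 subject; 8% × 5,010.00 = 400.80
Total withheld: 573.42 + 400.80 = 974.22
Net pay: 5,770.00 − 974.22 = 4,795.78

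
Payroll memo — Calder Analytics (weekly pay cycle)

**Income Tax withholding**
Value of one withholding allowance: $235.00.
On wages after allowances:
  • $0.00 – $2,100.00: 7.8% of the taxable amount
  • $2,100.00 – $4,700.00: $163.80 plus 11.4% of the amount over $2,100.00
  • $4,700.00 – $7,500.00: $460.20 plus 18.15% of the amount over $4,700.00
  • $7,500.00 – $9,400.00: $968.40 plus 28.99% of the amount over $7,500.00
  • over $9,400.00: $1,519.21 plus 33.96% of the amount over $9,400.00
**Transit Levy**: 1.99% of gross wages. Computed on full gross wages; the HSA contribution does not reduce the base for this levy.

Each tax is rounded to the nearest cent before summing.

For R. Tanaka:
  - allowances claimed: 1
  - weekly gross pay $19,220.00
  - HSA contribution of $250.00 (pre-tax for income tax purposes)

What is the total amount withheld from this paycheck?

$5,071.86

Income Tax: taxable = $19,220.00 − $250.00 − 1×$235.00 = $18,735.00
  $1,519.21 + 33.96% × ($18,735.00 − $9,400.00) = $1,519.21 + 33.96% × $9,335.00 = $4,689.38
Transit Levy: 1.99% × $19,220.00 = $382.48
Total: $4,689.38 + $382.48 = $5,071.86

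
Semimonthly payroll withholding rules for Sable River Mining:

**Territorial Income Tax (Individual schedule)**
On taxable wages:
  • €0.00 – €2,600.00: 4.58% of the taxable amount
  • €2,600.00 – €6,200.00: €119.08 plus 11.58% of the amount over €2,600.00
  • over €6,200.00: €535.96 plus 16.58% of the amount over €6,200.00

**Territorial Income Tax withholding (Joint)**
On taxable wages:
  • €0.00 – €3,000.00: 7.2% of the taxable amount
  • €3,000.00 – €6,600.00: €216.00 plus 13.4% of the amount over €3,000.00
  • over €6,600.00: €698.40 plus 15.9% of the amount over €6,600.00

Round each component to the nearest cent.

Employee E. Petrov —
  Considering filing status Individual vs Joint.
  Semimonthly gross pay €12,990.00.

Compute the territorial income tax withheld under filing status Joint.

€1,714.41

Territorial Income Tax (Joint): taxable = €12,990.00
  €698.40 + 15.9% × (€12,990.00 − €6,600.00) = €698.40 + 15.9% × €6,390.00 = €1,714.41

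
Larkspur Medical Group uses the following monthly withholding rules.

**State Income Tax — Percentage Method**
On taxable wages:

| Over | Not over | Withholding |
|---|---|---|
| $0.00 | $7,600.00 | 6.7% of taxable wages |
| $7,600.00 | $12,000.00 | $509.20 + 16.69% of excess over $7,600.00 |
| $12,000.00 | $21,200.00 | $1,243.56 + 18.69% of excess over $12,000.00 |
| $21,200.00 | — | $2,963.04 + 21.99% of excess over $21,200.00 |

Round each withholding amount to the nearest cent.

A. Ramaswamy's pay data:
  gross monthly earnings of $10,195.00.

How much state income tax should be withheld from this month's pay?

$942.31

State Income Tax: taxable = $10,195.00
  $509.20 + 16.69% × ($10,195.00 − $7,600.00) = $509.20 + 16.69% × $2,595.00 = $942.31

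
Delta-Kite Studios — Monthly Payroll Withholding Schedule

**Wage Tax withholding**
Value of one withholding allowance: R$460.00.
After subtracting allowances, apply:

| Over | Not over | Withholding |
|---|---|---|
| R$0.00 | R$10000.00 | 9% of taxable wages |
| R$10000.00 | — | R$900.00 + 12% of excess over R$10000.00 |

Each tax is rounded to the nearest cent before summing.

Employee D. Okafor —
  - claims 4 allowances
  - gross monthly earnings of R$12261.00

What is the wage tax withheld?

Wage Tax: taxable = R$12261.00 − 4×R$460.00 = R$10421.00
  R$900.00 + 12% × (R$10421.00 − R$10000.00) = R$900.00 + 12% × R$421.00 = R$950.52

R$950.52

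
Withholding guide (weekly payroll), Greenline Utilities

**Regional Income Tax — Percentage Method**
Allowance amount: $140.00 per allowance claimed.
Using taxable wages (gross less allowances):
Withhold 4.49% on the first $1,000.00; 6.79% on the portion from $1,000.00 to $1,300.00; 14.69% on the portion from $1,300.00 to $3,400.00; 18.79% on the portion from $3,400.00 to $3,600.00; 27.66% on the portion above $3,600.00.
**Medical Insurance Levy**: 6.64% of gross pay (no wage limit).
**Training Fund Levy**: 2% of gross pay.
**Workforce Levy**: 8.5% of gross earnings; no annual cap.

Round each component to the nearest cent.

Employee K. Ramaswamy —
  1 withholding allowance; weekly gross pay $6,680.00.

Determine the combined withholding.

Regional Income Tax: taxable = $6,680.00 − 1×$140.00 = $6,540.00
  $411.34 + 27.66% × ($6,540.00 − $3,600.00) = $411.34 + 27.66% × $2,940.00 = $1,224.54
Medical Insurance Levy: 6.64% × $6,680.00 = $443.55
Training Fund Levy: 2% × $6,680.00 = $133.60
Workforce Levy: 8.5% × $6,680.00 = $567.80
Total: $1,224.54 + $443.55 + $133.60 + $567.80 = $2,369.49

$2,369.49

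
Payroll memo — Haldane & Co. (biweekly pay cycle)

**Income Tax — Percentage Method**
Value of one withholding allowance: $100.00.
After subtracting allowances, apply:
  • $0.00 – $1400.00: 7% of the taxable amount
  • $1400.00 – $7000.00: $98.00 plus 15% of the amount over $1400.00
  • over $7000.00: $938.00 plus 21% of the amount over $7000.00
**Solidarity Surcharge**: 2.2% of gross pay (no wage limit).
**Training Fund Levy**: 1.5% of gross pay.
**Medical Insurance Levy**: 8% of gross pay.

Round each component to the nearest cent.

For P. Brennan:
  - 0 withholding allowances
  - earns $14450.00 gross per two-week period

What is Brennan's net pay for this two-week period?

Income Tax: taxable = $14450.00
  $938.00 + 21% × ($14450.00 − $7000.00) = $938.00 + 21% × $7450.00 = $2502.50
Solidarity Surcharge: 2.2% × $14450.00 = $317.90
Training Fund Levy: 1.5% × $14450.00 = $216.75
Medical Insurance Levy: 8% × $14450.00 = $1156.00
Total withheld: $2502.50 + $317.90 + $216.75 + $1156.00 = $4193.15
Net pay: $14450.00 − $4193.15 = $10256.85

$10256.85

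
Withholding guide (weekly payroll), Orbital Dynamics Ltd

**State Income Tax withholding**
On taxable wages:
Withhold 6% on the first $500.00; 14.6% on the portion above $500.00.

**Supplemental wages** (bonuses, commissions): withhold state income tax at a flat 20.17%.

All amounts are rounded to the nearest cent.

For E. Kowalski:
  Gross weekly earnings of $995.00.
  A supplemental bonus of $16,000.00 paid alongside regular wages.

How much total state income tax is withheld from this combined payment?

$3,329.47

State Income Tax: taxable = $995.00
  $30.00 + 14.6% × ($995.00 − $500.00) = $30.00 + 14.6% × $495.00 = $102.27
Supplemental (20.17% flat on bonus): 20.17% × $16,000.00 = $3,227.20
Total state income tax: $102.27 + $3,227.20 = $3,329.47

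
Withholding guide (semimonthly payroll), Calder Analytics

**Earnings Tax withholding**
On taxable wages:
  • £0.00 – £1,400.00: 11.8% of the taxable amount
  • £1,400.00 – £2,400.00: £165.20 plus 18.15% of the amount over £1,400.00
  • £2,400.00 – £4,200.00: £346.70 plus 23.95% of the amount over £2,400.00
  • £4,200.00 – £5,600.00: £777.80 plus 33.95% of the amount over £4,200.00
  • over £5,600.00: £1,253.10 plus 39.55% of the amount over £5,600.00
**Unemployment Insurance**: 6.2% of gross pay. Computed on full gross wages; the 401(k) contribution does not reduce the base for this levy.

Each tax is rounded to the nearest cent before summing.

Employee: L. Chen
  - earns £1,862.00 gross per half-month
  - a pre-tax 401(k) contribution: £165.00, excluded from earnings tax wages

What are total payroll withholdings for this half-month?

Earnings Tax: taxable = £1,862.00 − £165.00 = £1,697.00
  £165.20 + 18.15% × (£1,697.00 − £1,400.00) = £165.20 + 18.15% × £297.00 = £219.11
Unemployment Insurance: 6.2% × £1,862.00 = £115.44
Total: £219.11 + £115.44 = £334.55

£334.55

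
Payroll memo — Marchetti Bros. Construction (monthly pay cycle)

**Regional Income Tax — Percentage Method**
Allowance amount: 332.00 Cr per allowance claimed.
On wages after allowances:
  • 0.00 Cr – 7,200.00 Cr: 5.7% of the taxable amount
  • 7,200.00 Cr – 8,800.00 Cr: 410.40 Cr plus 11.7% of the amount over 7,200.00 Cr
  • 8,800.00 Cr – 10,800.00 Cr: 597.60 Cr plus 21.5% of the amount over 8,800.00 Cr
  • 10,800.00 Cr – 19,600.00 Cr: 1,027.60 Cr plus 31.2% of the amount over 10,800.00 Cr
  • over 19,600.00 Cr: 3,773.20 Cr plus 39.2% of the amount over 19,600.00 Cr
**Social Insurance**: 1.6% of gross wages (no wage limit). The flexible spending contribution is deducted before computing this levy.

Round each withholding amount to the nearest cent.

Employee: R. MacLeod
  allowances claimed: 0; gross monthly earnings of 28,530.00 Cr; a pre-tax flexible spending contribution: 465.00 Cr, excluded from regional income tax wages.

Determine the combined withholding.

Regional Income Tax: taxable = 28,530.00 Cr − 465.00 Cr = 28,065.00 Cr
  3,773.20 Cr + 39.2% × (28,065.00 Cr − 19,600.00 Cr) = 3,773.20 Cr + 39.2% × 8,465.00 Cr = 7,091.48 Cr
Social Insurance: 1.6% × 28,065.00 Cr = 449.04 Cr
Total: 7,091.48 Cr + 449.04 Cr = 7,540.52 Cr

7,540.52 Cr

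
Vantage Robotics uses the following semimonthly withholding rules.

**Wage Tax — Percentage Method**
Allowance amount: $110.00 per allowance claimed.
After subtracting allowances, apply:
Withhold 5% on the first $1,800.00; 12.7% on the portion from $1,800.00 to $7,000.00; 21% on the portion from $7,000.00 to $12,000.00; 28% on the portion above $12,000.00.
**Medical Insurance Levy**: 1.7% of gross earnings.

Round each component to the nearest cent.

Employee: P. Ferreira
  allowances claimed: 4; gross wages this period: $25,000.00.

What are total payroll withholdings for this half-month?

$5,742.20

Wage Tax: taxable = $25,000.00 − 4×$110.00 = $24,560.00
  $1,800.40 + 28% × ($24,560.00 − $12,000.00) = $1,800.40 + 28% × $12,560.00 = $5,317.20
Medical Insurance Levy: 1.7% × $25,000.00 = $425.00
Total: $5,317.20 + $425.00 = $5,742.20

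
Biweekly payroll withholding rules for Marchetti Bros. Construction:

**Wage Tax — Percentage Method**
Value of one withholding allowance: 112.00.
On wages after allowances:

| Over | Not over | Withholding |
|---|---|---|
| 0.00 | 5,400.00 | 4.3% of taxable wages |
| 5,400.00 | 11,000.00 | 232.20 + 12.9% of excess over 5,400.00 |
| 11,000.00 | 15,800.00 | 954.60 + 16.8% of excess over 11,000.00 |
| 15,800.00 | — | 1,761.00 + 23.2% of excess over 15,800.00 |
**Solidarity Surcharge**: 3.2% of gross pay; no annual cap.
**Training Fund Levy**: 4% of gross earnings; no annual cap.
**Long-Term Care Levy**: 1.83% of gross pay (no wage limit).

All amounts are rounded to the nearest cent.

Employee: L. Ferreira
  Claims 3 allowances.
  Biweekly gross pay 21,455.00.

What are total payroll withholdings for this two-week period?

Wage Tax: taxable = 21,455.00 − 3×112.00 = 21,119.00
  1,761.00 + 23.2% × (21,119.00 − 15,800.00) = 1,761.00 + 23.2% × 5,319.00 = 2,995.01
Solidarity Surcharge: 3.2% × 21,455.00 = 686.56
Training Fund Levy: 4% × 21,455.00 = 858.20
Long-Term Care Levy: 1.83% × 21,455.00 = 392.63
Total: 2,995.01 + 686.56 + 858.20 + 392.63 = 4,932.40

4,932.40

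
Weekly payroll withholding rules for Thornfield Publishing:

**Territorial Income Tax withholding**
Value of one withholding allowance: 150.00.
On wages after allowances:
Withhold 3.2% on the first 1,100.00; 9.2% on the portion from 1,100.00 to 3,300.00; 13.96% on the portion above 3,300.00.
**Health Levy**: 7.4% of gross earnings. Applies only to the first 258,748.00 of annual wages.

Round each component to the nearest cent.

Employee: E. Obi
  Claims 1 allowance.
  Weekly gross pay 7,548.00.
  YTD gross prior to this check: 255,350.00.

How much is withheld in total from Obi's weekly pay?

1,061.13

Territorial Income Tax: taxable = 7,548.00 − 1×150.00 = 7,398.00
  237.60 + 13.96% × (7,398.00 − 3,300.00) = 237.60 + 13.96% × 4,098.00 = 809.68
Health Levy: cap 258,748.00 − YTD 255,350.00 = 3,398.00 subject; 7.4% × 3,398.00 = 251.45
Total: 809.68 + 251.45 = 1,061.13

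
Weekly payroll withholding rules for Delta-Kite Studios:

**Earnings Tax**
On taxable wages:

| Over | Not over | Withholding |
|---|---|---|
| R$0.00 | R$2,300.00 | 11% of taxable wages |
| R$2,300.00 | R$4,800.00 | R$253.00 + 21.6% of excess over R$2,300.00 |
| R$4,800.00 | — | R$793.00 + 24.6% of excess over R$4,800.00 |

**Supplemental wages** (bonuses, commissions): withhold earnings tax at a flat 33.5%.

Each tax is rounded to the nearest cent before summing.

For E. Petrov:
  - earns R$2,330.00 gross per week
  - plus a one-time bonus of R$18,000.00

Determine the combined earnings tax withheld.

Earnings Tax: taxable = R$2,330.00
  R$253.00 + 21.6% × (R$2,330.00 − R$2,300.00) = R$253.00 + 21.6% × R$30.00 = R$259.48
Supplemental (33.5% flat on bonus): 33.5% × R$18,000.00 = R$6,030.00
Total earnings tax: R$259.48 + R$6,030.00 = R$6,289.48

R$6,289.48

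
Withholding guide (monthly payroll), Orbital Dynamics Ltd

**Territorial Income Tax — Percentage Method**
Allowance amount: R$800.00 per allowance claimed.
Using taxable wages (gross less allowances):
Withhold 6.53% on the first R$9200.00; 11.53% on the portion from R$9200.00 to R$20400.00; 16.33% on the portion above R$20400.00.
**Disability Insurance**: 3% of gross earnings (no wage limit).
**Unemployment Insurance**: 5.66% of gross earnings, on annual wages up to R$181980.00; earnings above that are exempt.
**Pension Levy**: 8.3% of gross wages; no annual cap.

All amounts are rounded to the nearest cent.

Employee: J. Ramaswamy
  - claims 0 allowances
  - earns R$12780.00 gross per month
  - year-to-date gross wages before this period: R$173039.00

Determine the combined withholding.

R$2963.73

Territorial Income Tax: taxable = R$12780.00
  R$600.76 + 11.53% × (R$12780.00 − R$9200.00) = R$600.76 + 11.53% × R$3580.00 = R$1013.53
Disability Insurance: 3% × R$12780.00 = R$383.40
Unemployment Insurance: cap R$181980.00 − YTD R$173039.00 = R$8941.00 subject; 5.66% × R$8941.00 = R$506.06
Pension Levy: 8.3% × R$12780.00 = R$1060.74
Total: R$1013.53 + R$383.40 + R$506.06 + R$1060.74 = R$2963.73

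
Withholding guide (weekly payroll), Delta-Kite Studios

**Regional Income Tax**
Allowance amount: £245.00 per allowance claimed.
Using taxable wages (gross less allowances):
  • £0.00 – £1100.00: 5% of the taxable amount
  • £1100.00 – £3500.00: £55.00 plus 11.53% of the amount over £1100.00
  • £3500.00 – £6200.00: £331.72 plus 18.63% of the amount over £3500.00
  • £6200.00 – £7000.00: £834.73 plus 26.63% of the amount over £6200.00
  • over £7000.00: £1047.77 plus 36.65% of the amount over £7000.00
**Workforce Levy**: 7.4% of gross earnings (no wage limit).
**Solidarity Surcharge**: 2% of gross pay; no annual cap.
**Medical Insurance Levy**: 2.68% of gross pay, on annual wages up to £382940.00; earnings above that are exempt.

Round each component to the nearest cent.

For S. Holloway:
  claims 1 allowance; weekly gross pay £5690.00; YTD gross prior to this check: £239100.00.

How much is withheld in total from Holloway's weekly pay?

£1381.42

Regional Income Tax: taxable = £5690.00 − 1×£245.00 = £5445.00
  £331.72 + 18.63% × (£5445.00 − £3500.00) = £331.72 + 18.63% × £1945.00 = £694.07
Workforce Levy: 7.4% × £5690.00 = £421.06
Solidarity Surcharge: 2% × £5690.00 = £113.80
Medical Insurance Levy: 2.68% × £5690.00 = £152.49
Total: £694.07 + £421.06 + £113.80 + £152.49 = £1381.42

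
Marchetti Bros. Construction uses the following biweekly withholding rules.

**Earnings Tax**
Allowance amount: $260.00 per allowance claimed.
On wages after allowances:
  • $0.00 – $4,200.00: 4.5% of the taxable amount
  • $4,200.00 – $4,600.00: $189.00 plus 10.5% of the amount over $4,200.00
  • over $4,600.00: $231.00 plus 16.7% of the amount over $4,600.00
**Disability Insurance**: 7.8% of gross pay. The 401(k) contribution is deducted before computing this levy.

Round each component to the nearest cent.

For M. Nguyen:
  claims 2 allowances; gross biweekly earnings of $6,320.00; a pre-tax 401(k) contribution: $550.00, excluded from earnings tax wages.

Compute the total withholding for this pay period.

$789.61

Earnings Tax: taxable = $6,320.00 − $550.00 − 2×$260.00 = $5,250.00
  $231.00 + 16.7% × ($5,250.00 − $4,600.00) = $231.00 + 16.7% × $650.00 = $339.55
Disability Insurance: 7.8% × $5,770.00 = $450.06
Total: $339.55 + $450.06 = $789.61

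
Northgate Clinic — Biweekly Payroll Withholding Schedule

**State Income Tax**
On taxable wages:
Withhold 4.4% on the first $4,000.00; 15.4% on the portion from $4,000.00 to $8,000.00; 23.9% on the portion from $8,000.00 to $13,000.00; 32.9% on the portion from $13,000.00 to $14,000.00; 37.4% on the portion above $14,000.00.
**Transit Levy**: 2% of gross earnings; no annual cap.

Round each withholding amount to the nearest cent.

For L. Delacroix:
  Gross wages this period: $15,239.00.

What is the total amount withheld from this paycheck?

$3,084.17

State Income Tax: taxable = $15,239.00
  $2,316.00 + 37.4% × ($15,239.00 − $14,000.00) = $2,316.00 + 37.4% × $1,239.00 = $2,779.39
Transit Levy: 2% × $15,239.00 = $304.78
Total: $2,779.39 + $304.78 = $3,084.17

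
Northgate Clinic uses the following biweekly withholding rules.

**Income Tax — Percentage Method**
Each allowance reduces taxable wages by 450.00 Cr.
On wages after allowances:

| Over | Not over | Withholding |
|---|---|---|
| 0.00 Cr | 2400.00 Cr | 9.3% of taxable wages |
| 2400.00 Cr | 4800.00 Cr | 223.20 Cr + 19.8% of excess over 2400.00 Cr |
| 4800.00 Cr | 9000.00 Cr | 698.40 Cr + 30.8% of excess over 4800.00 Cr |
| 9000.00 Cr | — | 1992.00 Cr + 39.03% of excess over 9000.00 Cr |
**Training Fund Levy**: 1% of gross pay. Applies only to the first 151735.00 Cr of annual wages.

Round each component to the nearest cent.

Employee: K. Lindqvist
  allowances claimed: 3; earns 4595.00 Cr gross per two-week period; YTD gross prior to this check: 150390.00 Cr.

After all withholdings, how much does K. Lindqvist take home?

Income Tax: taxable = 4595.00 Cr − 3×450.00 Cr = 3245.00 Cr
  223.20 Cr + 19.8% × (3245.00 Cr − 2400.00 Cr) = 223.20 Cr + 19.8% × 845.00 Cr = 390.51 Cr
Training Fund Levy: cap 151735.00 Cr − YTD 150390.00 Cr = 1345.00 Cr subject; 1% × 1345.00 Cr = 13.45 Cr
Total withheld: 390.51 Cr + 13.45 Cr = 403.96 Cr
Net pay: 4595.00 Cr − 403.96 Cr = 4191.04 Cr

4191.04 Cr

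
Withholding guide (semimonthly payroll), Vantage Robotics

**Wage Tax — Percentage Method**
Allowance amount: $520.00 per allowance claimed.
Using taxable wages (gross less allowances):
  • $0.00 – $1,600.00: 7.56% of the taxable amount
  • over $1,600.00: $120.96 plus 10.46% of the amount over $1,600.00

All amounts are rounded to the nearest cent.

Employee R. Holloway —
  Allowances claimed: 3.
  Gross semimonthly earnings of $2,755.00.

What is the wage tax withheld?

Wage Tax: taxable = $2,755.00 − 3×$520.00 = $1,195.00
  7.56% × $1,195.00 = $90.34

$90.34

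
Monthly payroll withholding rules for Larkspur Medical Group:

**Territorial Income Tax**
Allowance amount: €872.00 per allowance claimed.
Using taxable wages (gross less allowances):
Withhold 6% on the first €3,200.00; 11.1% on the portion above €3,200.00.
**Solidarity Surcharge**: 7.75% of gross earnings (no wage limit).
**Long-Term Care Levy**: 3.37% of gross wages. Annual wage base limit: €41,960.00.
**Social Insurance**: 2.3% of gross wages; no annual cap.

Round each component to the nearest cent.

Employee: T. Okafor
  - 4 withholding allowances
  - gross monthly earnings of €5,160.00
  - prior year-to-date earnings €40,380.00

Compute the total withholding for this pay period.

€672.15

Territorial Income Tax: taxable = €5,160.00 − 4×€872.00 = €1,672.00
  6% × €1,672.00 = €100.32
Solidarity Surcharge: 7.75% × €5,160.00 = €399.90
Long-Term Care Levy: cap €41,960.00 − YTD €40,380.00 = €1,580.00 subject; 3.37% × €1,580.00 = €53.25
Social Insurance: 2.3% × €5,160.00 = €118.68
Total: €100.32 + €399.90 + €53.25 + €118.68 = €672.15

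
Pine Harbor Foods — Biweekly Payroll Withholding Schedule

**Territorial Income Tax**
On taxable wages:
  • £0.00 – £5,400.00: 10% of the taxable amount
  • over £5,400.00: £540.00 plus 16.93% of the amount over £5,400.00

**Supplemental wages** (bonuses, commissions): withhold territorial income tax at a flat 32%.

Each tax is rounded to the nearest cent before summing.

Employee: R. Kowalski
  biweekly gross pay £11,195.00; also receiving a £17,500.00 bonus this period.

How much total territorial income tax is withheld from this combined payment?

Territorial Income Tax: taxable = £11,195.00
  £540.00 + 16.93% × (£11,195.00 − £5,400.00) = £540.00 + 16.93% × £5,795.00 = £1,521.09
Supplemental (32% flat on bonus): 32% × £17,500.00 = £5,600.00
Total territorial income tax: £1,521.09 + £5,600.00 = £7,121.09

£7,121.09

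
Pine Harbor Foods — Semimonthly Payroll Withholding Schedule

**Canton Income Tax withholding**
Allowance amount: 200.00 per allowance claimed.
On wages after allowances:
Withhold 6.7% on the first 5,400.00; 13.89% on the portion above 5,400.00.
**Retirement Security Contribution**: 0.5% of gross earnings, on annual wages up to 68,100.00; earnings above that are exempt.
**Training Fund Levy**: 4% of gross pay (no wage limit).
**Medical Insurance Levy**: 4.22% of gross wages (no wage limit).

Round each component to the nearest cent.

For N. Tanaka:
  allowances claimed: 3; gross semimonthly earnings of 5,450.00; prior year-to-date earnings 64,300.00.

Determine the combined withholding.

791.94

Canton Income Tax: taxable = 5,450.00 − 3×200.00 = 4,850.00
  6.7% × 4,850.00 = 324.95
Retirement Security Contribution: cap 68,100.00 − YTD 64,300.00 = 3,800.00 subject; 0.5% × 3,800.00 = 19.00
Training Fund Levy: 4% × 5,450.00 = 218.00
Medical Insurance Levy: 4.22% × 5,450.00 = 229.99
Total: 324.95 + 19.00 + 218.00 + 229.99 = 791.94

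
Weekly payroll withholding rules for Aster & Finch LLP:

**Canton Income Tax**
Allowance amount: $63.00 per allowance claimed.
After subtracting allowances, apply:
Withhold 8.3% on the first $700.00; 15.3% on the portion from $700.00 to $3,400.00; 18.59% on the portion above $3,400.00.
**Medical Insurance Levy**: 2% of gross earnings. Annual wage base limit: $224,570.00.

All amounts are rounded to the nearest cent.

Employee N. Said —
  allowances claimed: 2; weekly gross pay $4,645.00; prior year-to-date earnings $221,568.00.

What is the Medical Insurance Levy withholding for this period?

Medical Insurance Levy: cap $224,570.00 − YTD $221,568.00 = $3,002.00 subject; 2% × $3,002.00 = $60.04

$60.04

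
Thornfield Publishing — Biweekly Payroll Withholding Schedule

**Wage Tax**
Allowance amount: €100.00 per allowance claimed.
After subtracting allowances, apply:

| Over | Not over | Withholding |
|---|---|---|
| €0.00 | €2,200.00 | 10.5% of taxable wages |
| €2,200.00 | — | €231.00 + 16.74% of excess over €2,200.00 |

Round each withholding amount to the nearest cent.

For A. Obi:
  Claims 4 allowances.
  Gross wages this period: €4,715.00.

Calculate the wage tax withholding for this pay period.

Wage Tax: taxable = €4,715.00 − 4×€100.00 = €4,315.00
  €231.00 + 16.74% × (€4,315.00 − €2,200.00) = €231.00 + 16.74% × €2,115.00 = €585.05

€585.05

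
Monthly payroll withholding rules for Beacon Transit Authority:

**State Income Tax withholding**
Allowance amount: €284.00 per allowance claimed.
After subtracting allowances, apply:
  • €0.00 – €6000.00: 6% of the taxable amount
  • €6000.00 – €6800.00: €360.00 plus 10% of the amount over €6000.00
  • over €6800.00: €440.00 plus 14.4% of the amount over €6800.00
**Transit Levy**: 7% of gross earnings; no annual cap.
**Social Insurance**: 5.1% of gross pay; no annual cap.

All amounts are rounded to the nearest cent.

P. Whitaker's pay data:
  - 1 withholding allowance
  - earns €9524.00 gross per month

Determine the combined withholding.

State Income Tax: taxable = €9524.00 − 1×€284.00 = €9240.00
  €440.00 + 14.4% × (€9240.00 − €6800.00) = €440.00 + 14.4% × €2440.00 = €791.36
Transit Levy: 7% × €9524.00 = €666.68
Social Insurance: 5.1% × €9524.00 = €485.72
Total: €791.36 + €666.68 + €485.72 = €1943.76

€1943.76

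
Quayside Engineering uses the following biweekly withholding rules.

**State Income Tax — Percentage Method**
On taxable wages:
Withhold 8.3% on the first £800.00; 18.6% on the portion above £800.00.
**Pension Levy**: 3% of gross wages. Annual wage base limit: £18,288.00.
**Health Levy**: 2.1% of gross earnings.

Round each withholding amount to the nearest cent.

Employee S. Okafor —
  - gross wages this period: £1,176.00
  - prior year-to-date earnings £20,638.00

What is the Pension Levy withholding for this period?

Pension Levy: YTD £20,638.00 ≥ cap £18,288.00 → £0.00

£0.00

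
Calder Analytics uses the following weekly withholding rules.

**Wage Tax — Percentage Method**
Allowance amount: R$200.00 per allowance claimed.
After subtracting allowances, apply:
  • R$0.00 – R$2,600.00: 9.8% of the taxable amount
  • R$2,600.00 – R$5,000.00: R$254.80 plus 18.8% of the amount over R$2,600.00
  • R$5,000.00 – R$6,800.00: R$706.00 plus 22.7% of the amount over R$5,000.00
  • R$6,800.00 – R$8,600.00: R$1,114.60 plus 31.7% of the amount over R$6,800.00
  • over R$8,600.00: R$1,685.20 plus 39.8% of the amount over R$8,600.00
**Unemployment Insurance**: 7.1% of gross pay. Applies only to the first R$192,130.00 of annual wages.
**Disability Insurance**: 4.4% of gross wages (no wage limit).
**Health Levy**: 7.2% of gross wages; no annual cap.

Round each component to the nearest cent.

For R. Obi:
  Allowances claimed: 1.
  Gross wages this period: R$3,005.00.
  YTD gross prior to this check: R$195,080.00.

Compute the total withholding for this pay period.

Wage Tax: taxable = R$3,005.00 − 1×R$200.00 = R$2,805.00
  R$254.80 + 18.8% × (R$2,805.00 − R$2,600.00) = R$254.80 + 18.8% × R$205.00 = R$293.34
Unemployment Insurance: YTD R$195,080.00 ≥ cap R$192,130.00 → R$0.00
Disability Insurance: 4.4% × R$3,005.00 = R$132.22
Health Levy: 7.2% × R$3,005.00 = R$216.36
Total: R$293.34 + R$0.00 + R$132.22 + R$216.36 = R$641.92

R$641.92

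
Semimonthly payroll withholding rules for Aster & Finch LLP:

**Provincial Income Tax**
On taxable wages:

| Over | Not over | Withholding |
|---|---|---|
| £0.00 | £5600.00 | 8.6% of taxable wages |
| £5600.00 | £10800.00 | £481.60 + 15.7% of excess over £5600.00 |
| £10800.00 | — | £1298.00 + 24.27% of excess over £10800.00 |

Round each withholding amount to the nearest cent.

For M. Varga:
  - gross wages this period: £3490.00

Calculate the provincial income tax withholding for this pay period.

£300.14

Provincial Income Tax: taxable = £3490.00
  8.6% × £3490.00 = £300.14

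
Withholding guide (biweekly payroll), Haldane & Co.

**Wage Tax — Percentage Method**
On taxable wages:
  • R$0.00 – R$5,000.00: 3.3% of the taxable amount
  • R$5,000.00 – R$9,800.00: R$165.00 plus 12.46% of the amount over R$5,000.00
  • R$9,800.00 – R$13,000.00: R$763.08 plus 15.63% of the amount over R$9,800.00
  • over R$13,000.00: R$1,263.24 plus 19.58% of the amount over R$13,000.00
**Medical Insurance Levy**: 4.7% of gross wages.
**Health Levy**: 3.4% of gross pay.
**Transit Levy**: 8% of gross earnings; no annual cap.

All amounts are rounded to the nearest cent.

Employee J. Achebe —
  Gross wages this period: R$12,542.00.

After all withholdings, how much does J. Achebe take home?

Wage Tax: taxable = R$12,542.00
  R$763.08 + 15.63% × (R$12,542.00 − R$9,800.00) = R$763.08 + 15.63% × R$2,742.00 = R$1,191.65
Medical Insurance Levy: 4.7% × R$12,542.00 = R$589.47
Health Levy: 3.4% × R$12,542.00 = R$426.43
Transit Levy: 8% × R$12,542.00 = R$1,003.36
Total withheld: R$1,191.65 + R$589.47 + R$426.43 + R$1,003.36 = R$3,210.91
Net pay: R$12,542.00 − R$3,210.91 = R$9,331.09

R$9,331.09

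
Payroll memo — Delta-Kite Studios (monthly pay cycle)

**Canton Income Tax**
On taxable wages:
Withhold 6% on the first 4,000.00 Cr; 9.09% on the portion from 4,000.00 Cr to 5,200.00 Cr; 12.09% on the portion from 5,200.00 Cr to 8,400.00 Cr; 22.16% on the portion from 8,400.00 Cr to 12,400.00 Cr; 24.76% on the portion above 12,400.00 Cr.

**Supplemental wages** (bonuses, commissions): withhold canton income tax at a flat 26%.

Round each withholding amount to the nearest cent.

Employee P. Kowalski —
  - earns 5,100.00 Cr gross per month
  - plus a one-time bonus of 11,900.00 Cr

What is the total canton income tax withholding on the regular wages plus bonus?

3,433.99 Cr

Canton Income Tax: taxable = 5,100.00 Cr
  240.00 Cr + 9.09% × (5,100.00 Cr − 4,000.00 Cr) = 240.00 Cr + 9.09% × 1,100.00 Cr = 339.99 Cr
Supplemental (26% flat on bonus): 26% × 11,900.00 Cr = 3,094.00 Cr
Total canton income tax: 339.99 Cr + 3,094.00 Cr = 3,433.99 Cr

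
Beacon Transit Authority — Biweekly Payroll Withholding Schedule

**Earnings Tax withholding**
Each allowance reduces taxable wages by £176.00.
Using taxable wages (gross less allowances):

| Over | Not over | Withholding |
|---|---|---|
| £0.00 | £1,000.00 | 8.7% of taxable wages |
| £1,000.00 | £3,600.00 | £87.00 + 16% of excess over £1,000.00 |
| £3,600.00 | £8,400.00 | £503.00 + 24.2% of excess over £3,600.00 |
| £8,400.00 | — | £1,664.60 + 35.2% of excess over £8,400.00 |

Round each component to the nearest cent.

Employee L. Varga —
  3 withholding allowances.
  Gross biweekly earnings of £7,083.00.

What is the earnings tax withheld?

Earnings Tax: taxable = £7,083.00 − 3×£176.00 = £6,555.00
  £503.00 + 24.2% × (£6,555.00 − £3,600.00) = £503.00 + 24.2% × £2,955.00 = £1,218.11

£1,218.11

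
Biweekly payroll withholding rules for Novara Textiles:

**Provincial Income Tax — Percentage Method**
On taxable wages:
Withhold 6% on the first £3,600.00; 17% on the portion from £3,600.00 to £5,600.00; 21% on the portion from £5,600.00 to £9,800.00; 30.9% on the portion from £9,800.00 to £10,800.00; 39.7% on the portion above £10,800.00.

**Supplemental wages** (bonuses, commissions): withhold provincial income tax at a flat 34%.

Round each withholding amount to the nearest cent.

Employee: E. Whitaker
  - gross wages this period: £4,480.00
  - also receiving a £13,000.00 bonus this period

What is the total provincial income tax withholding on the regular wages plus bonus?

Provincial Income Tax: taxable = £4,480.00
  £216.00 + 17% × (£4,480.00 − £3,600.00) = £216.00 + 17% × £880.00 = £365.60
Supplemental (34% flat on bonus): 34% × £13,000.00 = £4,420.00
Total provincial income tax: £365.60 + £4,420.00 = £4,785.60

£4,785.60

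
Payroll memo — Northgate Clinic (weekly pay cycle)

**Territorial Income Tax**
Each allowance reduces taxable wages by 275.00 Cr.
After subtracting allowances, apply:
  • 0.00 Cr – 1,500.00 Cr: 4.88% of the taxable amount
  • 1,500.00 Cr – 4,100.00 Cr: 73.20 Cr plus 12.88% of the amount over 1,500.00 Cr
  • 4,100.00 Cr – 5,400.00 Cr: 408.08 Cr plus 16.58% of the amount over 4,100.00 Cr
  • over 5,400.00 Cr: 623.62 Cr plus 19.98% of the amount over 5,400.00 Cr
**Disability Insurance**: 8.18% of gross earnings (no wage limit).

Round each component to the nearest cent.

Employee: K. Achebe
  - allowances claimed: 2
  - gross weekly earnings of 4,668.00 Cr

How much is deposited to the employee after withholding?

3,875.10 Cr

Territorial Income Tax: taxable = 4,668.00 Cr − 2×275.00 Cr = 4,118.00 Cr
  408.08 Cr + 16.58% × (4,118.00 Cr − 4,100.00 Cr) = 408.08 Cr + 16.58% × 18.00 Cr = 411.06 Cr
Disability Insurance: 8.18% × 4,668.00 Cr = 381.84 Cr
Total withheld: 411.06 Cr + 381.84 Cr = 792.90 Cr
Net pay: 4,668.00 Cr − 792.90 Cr = 3,875.10 Cr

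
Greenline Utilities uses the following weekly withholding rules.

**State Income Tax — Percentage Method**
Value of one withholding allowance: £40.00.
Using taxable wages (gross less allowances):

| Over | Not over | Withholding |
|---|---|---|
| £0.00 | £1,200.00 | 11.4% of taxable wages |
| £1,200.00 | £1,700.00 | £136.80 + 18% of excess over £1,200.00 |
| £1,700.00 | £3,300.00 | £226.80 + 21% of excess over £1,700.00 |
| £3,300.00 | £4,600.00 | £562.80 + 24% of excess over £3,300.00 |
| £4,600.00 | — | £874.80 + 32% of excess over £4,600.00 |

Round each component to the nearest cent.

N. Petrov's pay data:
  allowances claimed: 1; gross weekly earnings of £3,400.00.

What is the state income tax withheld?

State Income Tax: taxable = £3,400.00 − 1×£40.00 = £3,360.00
  £562.80 + 24% × (£3,360.00 − £3,300.00) = £562.80 + 24% × £60.00 = £577.20

£577.20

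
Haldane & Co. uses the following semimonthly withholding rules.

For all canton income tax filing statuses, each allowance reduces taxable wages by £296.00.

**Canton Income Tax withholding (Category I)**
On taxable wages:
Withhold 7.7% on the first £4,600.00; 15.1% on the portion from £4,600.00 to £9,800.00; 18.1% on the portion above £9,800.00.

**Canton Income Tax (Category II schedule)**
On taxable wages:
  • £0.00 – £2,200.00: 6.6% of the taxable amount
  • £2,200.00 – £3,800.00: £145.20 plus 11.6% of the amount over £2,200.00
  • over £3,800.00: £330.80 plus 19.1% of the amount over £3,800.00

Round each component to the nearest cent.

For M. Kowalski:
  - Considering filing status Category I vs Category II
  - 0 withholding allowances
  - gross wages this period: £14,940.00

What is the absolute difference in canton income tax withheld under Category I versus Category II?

£388.80

Canton Income Tax (Category I): taxable = £14,940.00
  £1,139.40 + 18.1% × (£14,940.00 − £9,800.00) = £1,139.40 + 18.1% × £5,140.00 = £2,069.74
Canton Income Tax (Category II): taxable = £14,940.00
  £330.80 + 19.1% × (£14,940.00 − £3,800.00) = £330.80 + 19.1% × £11,140.00 = £2,458.54
Difference: |£2,069.74 − £2,458.54| = £388.80 (higher under Category II)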